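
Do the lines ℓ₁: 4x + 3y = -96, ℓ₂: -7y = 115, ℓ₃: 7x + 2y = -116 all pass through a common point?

No

Intersecting ℓ₁ and ℓ₂: solving the 2×2 system gives (x, y) = (-327/28, -115/7).
Substitute into ℓ₃: (7)(-327/28) + (2)(-115/7) = -3209/28.
But ℓ₃ requires -116 ≠ -3209/28, so the three lines have no common point.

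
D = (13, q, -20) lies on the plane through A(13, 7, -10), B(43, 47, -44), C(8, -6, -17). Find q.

2

Coplanarity requires AB · (AC × AD) = 0.
AB = (30, 40, -34), AC = (-5, -13, -7); the triple product is linear in q with coefficient 380 and constant term -760.
Setting it to zero: q = 2.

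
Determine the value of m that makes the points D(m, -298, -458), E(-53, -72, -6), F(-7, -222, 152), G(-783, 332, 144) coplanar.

743

The points are coplanar iff DE · (DF × DG) = 0.
Expanding, this is linear in m: (86332)m + (-64144676) = 0.
So m = 743.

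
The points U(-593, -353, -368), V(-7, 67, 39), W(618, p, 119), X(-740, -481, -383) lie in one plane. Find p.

Normal to plane UVX: n = (45796, -51039, -13268); plane equation n·P = -4257637.
Requiring n·W = -4257637: (-51039)p + (26723036) = -4257637.
So p = 607.

607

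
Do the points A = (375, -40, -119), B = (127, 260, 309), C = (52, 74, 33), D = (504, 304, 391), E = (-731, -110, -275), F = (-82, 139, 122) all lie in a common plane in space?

The plane through A, B, C has normal n = AB × AC = (-3192, -100548, 68628) and equation n·P = -5341812.
Checking the remaining points: n·D = -5341812, n·E = -5479068, n·F = -5341812.
Since n·E = -5479068 ≠ -5341812, E is off the plane and the points are not all coplanar.

No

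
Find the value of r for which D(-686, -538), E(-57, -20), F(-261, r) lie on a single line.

-188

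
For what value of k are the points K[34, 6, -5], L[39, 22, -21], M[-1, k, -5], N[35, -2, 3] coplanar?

6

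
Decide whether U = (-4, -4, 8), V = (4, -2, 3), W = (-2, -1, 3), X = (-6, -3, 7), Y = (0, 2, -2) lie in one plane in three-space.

The plane through U, V, W has normal n = UV × UW = (5, 30, 20) and equation n·P = 20.
Checking the remaining points: n·X = 20, n·Y = 20.
All equal 20, so all 5 points lie in one plane.

Yes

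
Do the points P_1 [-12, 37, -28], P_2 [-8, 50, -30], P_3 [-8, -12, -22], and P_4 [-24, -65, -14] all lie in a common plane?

The four points are coplanar iff the 3×3 determinant with rows P_1P_2, P_1P_3, P_1P_4 is zero.
Rows: (4, 13, -2), (4, -49, 6), (-12, -102, 14).
Expanding along the first row: (4)(-74) − (13)(128) + (-2)(-996) = 32.
Nonzero ⇒ not coplanar.

No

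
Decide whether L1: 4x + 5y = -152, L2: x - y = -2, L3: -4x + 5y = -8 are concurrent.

Yes

The three lines meet at one point iff the augmented coefficient matrix [aᵢ bᵢ cᵢ] has rank < 3, i.e. its determinant vanishes.
Here the determinant is 0.
It vanishes, so the lines are concurrent at (-18, -16).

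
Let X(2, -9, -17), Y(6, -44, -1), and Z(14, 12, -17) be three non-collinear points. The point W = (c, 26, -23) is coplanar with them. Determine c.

13

Coplanarity requires XY · (XZ × XW) = 0.
XY = (4, -35, 16), XZ = (12, 21, 0); the triple product is linear in c with coefficient -336 and constant term 4368.
Setting it to zero: c = 13.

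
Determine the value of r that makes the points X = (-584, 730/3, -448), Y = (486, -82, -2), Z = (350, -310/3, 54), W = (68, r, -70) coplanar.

-14

Coplanarity ⇔ det[XY; XZ; XW] = 0.
Expanding, this is linear in r: (-120576)r + (-1688064) = 0.
So r = -14.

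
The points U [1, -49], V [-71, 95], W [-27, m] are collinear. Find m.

The three points are collinear iff det[UV; UW] = 0.
This determinant is linear in m: (-72)m + (504) = 0, so m = 7.

7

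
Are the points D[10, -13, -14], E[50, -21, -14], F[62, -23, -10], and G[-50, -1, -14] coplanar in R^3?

With D as base: DE = (40, -8, 0), DF = (52, -10, 4), DG = (-60, 12, 0).
DF × DG = (-48, -240, 24).
DE · (DF × DG) = 0.
The scalar triple product vanishes, so the four points are coplanar.

Yes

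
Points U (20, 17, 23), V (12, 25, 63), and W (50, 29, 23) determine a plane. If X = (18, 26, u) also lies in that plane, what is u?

58

A normal to the plane is n = UV × UW = (-480, 1200, -336).
X lies in the plane iff n · UX = 0.
This gives (-336)u + (19488) = 0, so u = 58.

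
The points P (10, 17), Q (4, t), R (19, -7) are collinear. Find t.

The three points are collinear iff det[PQ; PR] = 0.
This determinant is linear in t: (-9)t + (297) = 0, so t = 33.

33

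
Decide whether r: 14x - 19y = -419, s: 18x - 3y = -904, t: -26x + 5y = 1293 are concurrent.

No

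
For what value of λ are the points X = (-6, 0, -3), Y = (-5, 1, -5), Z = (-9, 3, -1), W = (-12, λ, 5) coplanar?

0

Normal to plane XYZ: n = (8, 4, 6); plane equation n·P = -66.
Requiring n·W = -66: (4)λ + (-66) = -66.
So λ = 0.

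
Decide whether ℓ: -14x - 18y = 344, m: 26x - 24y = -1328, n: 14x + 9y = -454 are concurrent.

No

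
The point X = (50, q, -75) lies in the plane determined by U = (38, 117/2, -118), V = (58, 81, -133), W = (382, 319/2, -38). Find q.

Coplanarity requires UV · (UW × UX) = 0.
UV = (20, 45/2, -15), UW = (344, 101, 80); the triple product is linear in q with coefficient -6760 and constant term 189280.
Setting it to zero: q = 28.

28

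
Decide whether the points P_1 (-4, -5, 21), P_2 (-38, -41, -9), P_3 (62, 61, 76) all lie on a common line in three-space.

P_1P_2 = (-34, -36, -30), P_1P_3 = (66, 66, 55).
P_1P_2 × P_1P_3 = (0, -110, 132).
The cross product is nonzero, so the points do not lie on one line.

No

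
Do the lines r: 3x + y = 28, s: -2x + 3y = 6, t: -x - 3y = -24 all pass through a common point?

Lines aᵢx + bᵢy = cᵢ with pairwise distinct directions are concurrent exactly when det[aᵢ bᵢ cᵢ] = 0.
Here the determinant is 36.
Nonzero, so no common point exists.

No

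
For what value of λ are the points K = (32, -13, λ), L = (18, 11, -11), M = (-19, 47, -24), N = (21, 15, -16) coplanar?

The points are coplanar iff KL · (KM × KN) = 0.
Expanding, this is linear in λ: (256)λ + (-768) = 0.
So λ = 3.

3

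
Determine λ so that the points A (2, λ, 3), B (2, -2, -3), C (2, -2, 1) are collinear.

-2

Collinearity requires AB × AC = 0; each component is linear in λ.
The x-component gives (-4)λ + (-8) = 0, so λ = -2.
The remaining components then also vanish.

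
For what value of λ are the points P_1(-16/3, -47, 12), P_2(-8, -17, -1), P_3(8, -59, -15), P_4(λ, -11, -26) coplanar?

0

The points are coplanar iff P_1P_2 · (P_1P_3 × P_1P_4) = 0.
Expanding, this is linear in λ: (-966)λ + (0) = 0.
So λ = 0.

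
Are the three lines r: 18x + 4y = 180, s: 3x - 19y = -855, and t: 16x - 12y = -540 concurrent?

The three lines meet at one point iff the augmented coefficient matrix [aᵢ bᵢ cᵢ] has rank < 3, i.e. its determinant vanishes.
Here the determinant is 0.
It vanishes, so the lines are concurrent at (0, 45).

Yes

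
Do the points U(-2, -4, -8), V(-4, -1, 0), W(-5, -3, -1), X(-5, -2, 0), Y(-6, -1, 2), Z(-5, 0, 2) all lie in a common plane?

No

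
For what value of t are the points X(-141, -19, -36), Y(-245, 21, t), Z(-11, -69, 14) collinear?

Collinearity requires XY × XZ = 0; each component is linear in t.
The x-component gives (50)t + (3800) = 0, so t = -76.
The remaining components then also vanish.

-76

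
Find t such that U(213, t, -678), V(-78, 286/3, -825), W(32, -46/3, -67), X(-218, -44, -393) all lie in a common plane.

526/3

Coplanarity ⇔ det[UV; UW; UX] = 0.
Expanding, this is linear in t: (153640)t + (-80814640/3) = 0.
So t = 526/3.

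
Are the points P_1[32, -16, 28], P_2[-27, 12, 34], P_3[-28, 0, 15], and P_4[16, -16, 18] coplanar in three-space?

Yes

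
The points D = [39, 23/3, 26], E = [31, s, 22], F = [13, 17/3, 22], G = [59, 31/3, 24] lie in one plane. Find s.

Normal to plane DFG: n = (44/3, -132, -88/3); plane equation n·P = -3608/3.
Requiring n·E = -3608/3: (-132)s + (-572/3) = -3608/3.
So s = 23/3.

23/3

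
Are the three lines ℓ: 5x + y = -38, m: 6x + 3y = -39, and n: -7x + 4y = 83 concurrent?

Intersecting ℓ and m: solving the 2×2 system gives (x, y) = (-25/3, 11/3).
Substitute into n: (-7)(-25/3) + (4)(11/3) = 73.
But n requires 83 ≠ 73, so the three lines have no common point.

No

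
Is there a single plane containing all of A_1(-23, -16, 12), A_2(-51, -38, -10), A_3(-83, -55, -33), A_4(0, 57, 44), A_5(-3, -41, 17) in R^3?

No

The plane through A_1, A_2, A_3 has normal n = A_1A_2 × A_1A_3 = (132, 60, -228) and equation n·P = -6732.
Checking the remaining points: n·A_4 = -6612, n·A_5 = -6732.
Since n·A_4 = -6612 ≠ -6732, A_4 is off the plane and the points are not all coplanar.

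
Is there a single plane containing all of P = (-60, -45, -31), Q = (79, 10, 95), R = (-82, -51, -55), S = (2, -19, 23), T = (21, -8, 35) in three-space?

The plane through P, Q, R has normal n = PQ × PR = (-564, 564, 376) and equation n·X = -3196.
Checking the remaining points: n·S = -3196, n·T = -3196.
All equal -3196, so all 5 points lie in one plane.

Yes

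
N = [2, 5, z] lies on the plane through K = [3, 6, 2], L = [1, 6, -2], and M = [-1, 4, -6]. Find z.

0

The plane through K, L, M has equation −8x + 4z = -16.
Substituting N: (4)z + (-16) = -16, so z = 0.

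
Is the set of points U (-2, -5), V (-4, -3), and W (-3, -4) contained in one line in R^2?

Yes

UV = (-2, 2), UW = (-1, 1).
det[UV; UW] = (-2)(1) − (2)(-1) = 0.
The determinant is zero, so the points are collinear.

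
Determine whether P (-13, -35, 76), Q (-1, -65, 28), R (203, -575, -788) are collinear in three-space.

Yes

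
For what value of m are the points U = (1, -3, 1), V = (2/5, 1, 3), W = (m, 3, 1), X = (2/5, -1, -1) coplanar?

Coplanarity ⇔ det[UV; UW; UX] = 0.
Expanding, this is linear in m: (12)m + (12/5) = 0.
So m = -1/5.

-1/5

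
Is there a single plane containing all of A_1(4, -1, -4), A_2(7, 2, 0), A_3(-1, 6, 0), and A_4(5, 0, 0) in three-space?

No

A normal to the plane through A_1, A_2, A_3 is n = A_1A_2 × A_1A_3 = (-16, -32, 36).
The plane has equation n·P = -176. For A_4: n·A_4 = -80.
-80 ≠ -176, so A_4 is off the plane.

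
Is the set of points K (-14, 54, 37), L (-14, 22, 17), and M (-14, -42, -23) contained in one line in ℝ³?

Yes

KL = (0, -32, -20), KM = (0, -96, -60).
Each component of KM is 3 times the corresponding component of KL, so KM = 3·KL and the points are collinear.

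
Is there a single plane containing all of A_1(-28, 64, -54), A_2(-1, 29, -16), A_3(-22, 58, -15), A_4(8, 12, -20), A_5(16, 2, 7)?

The plane through A_1, A_2, A_3 has normal n = A_1A_2 × A_1A_3 = (-1137, -825, 48) and equation n·P = -23556.
Checking the remaining points: n·A_4 = -19956, n·A_5 = -19506.
Since n·A_4 = -19956 ≠ -23556, A_4 is off the plane and the points are not all coplanar.

No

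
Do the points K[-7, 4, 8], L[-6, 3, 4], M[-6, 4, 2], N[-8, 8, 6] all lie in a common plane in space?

The four points are coplanar iff the 3×3 determinant with rows KL, KM, KN is zero.
Rows: (1, -1, -4), (1, 0, -6), (-1, 4, -2).
Expanding along the first row: (1)(24) − (-1)(-8) + (-4)(4) = 0.
Zero determinant ⇒ coplanar.

Yes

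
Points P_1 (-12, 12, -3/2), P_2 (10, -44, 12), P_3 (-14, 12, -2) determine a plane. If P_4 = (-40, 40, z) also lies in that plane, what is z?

-25/2

A normal to the plane is n = P_1P_2 × P_1P_3 = (28, -16, -112).
P_4 lies in the plane iff n · P_1P_4 = 0.
This gives (-112)z + (-1400) = 0, so z = -25/2.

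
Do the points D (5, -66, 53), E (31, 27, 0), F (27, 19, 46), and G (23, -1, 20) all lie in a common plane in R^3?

With D as base: DE = (26, 93, -53), DF = (22, 85, -7), DG = (18, 65, -33).
DF × DG = (-2350, 600, -100).
DE · (DF × DG) = 0.
The scalar triple product vanishes, so the four points are coplanar.

Yes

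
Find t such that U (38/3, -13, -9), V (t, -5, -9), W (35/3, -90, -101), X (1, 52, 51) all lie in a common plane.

6

Normal to plane UWX: n = (1360, 3400/3, -2890/3); plane equation n·P = 33490/3.
Requiring n·V = 33490/3: (1360)t + (9010/3) = 33490/3.
So t = 6.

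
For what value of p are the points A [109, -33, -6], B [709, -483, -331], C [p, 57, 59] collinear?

-11

Direction AB = (600, -450, -325). From the y-coordinate of C, the parameter along the line is τ = (57 − (-33))/(-450) = -1/5.
Then p = 109 + (-1/5)·(600) = -11.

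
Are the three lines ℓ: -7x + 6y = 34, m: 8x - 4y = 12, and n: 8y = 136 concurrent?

Lines aᵢx + bᵢy = cᵢ with pairwise distinct directions are concurrent exactly when det[aᵢ bᵢ cᵢ] = 0.
Here the determinant is 128.
Nonzero, so no common point exists.

No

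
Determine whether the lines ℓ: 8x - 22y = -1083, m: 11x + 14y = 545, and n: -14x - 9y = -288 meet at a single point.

The three lines meet at one point iff the augmented coefficient matrix [aᵢ bᵢ cᵢ] has rank < 3, i.e. its determinant vanishes.
Here the determinant is 97.
Nonzero, so no common point exists.

No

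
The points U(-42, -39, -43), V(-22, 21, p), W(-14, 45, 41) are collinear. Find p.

Collinearity requires UV × UW = 0; each component is linear in p.
The x-component gives (-84)p + (1428) = 0, so p = 17.
The remaining components then also vanish.

17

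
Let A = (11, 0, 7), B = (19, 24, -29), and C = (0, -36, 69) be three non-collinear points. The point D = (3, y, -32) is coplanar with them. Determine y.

-6

The plane through A, B, C has equation 192x − 100y − 24z = 1944.
Substituting D: (-100)y + (1344) = 1944, so y = -6.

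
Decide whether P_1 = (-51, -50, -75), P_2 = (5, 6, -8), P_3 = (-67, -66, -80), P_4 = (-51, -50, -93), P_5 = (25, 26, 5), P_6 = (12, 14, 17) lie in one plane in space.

The plane through P_1, P_2, P_3 has normal n = P_1P_2 × P_1P_3 = (792, -792, 0) and equation n·P = -792.
Checking the remaining points: n·P_4 = -792, n·P_5 = -792, n·P_6 = -1584.
Since n·P_6 = -1584 ≠ -792, P_6 is off the plane and the points are not all coplanar.

No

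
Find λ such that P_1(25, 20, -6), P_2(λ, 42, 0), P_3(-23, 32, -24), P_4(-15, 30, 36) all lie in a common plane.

The points are coplanar iff P_1P_2 · (P_1P_3 × P_1P_4) = 0.
Expanding, this is linear in λ: (684)λ + (43092) = 0.
So λ = -63.

-63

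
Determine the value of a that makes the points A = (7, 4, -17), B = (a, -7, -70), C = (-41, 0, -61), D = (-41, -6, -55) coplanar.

-57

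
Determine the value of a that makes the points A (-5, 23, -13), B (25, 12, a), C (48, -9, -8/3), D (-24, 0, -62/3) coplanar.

Coplanarity ⇔ det[AB; AC; AD] = 0.
Expanding, this is linear in a: (-1827)a + (-11571) = 0.
So a = -19/3.

-19/3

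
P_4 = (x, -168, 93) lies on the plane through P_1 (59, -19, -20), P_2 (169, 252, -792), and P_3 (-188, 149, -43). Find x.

214

Coplanarity requires P_1P_2 · (P_1P_3 × P_1P_4) = 0.
P_1P_2 = (110, 271, -772), P_1P_3 = (-247, 168, -23); the triple product is linear in x with coefficient 123463 and constant term -26421082.
Setting it to zero: x = 214.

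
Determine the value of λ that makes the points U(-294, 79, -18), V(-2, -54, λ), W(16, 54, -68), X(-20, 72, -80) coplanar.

Coplanarity ⇔ det[UV; UW; UX] = 0.
Expanding, this is linear in λ: (4680)λ + (-299520) = 0.
So λ = 64.

64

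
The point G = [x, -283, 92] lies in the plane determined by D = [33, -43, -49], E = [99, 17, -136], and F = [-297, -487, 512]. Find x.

165

The plane through D, E, F has equation −4968x − 8316y − 9504z = 659340.
Substituting G: (-4968)x + (1479060) = 659340, so x = 165.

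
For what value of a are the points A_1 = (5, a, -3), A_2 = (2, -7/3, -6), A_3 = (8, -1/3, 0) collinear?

-4/3

Direction A_2A_3 = (6, 2, 6). From the x-coordinate of A_1, the parameter along the line is τ = (5 − 2)/6 = 1/2.
Then a = (-7/3) + 1/2·(2) = -4/3.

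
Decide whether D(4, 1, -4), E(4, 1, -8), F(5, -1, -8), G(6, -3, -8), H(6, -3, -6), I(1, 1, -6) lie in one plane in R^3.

The plane through D, E, F has normal n = DE × DF = (-8, -4, 0) and equation n·P = -36.
Checking the remaining points: n·G = -36, n·H = -36, n·I = -12.
Since n·I = -12 ≠ -36, I is off the plane and the points are not all coplanar.

No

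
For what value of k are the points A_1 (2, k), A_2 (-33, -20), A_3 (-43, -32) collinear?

22

The three points are collinear iff det[A_1A_2; A_1A_3] = 0.
This determinant is linear in k: (-10)k + (220) = 0, so k = 22.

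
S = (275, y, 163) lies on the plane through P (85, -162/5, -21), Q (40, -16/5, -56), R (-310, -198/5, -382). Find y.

109/5

A normal to the plane is n = PQ × PR = (-53966/5, -2420, 11858).
S lies in the plane iff n · PS = 0.
This gives (-2420)y + (52756) = 0, so y = 109/5.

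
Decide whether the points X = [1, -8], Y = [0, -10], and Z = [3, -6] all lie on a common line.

XY = (-1, -2), XZ = (2, 2).
Twice the signed area of △XYZ is (-1)(2) − (-2)(2) = 2.
The area is nonzero, so the three points are not collinear.

No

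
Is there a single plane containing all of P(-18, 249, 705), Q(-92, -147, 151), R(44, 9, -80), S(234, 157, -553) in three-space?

No

A normal to the plane through P, Q, R is n = PQ × PR = (177900, -92438, 42312).
The plane has equation n·X = 3610698. For S: n·S = 3717298.
3717298 ≠ 3610698, so S is off the plane.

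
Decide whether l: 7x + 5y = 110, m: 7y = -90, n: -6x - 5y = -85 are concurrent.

No

The three lines meet at one point iff the augmented coefficient matrix [aᵢ bᵢ cᵢ] has rank < 3, i.e. its determinant vanishes.
Here the determinant is 5.
Nonzero, so no common point exists.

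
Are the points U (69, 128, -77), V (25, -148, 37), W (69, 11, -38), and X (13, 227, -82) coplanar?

Yes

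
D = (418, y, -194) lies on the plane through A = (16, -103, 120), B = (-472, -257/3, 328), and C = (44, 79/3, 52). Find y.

643/3

The plane through A, B, C has equation −28080x − 27360y − 63600z = -5263200.
Substituting D: (-27360)y + (600960) = -5263200, so y = 643/3.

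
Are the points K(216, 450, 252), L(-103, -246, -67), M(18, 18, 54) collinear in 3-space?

Yes

KL = (-319, -696, -319), KM = (-198, -432, -198).
Each component of KM is 18/29 times the corresponding component of KL, so KM = 18/29·KL and the points are collinear.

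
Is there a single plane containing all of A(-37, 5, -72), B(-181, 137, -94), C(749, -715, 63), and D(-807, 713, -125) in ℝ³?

The four points are coplanar iff the 3×3 determinant with rows AB, AC, AD is zero.
Rows: (-144, 132, -22), (786, -720, 135), (-770, 708, -53).
Expanding along the first row: (-144)(-57420) − (132)(62292) + (-22)(2088) = 0.
Zero determinant ⇒ coplanar.

Yes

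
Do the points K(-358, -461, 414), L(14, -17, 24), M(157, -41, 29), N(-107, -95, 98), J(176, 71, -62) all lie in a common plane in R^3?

Yes

The plane through K, L, M has normal n = KL × KM = (-7140, -57630, -72420) and equation n·P = -858330.
Checking the remaining points: n·N = -858330, n·J = -858330.
All equal -858330, so all 5 points lie in one plane.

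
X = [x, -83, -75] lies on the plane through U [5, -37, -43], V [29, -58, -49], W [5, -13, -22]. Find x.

21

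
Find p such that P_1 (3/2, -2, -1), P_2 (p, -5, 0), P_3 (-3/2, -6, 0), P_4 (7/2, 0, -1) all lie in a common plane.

Normal to plane P_1P_3P_4: n = (-2, 2, 2); plane equation n·P = -9.
Requiring n·P_2 = -9: (-2)p + (-10) = -9.
So p = -1/2.

-1/2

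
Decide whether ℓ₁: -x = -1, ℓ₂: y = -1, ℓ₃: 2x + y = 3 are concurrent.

No

Intersecting ℓ₁ and ℓ₂: solving the 2×2 system gives (x, y) = (1, -1).
Substitute into ℓ₃: (2)(1) + (1)(-1) = 1.
But ℓ₃ requires 3 ≠ 1, so the three lines have no common point.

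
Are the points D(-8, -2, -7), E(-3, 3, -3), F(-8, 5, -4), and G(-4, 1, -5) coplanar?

The four points are coplanar iff the 3×3 determinant with rows DE, DF, DG is zero.
Rows: (5, 5, 4), (0, 7, 3), (4, 3, 2).
Expanding along the first row: (5)(5) − (5)(-12) + (4)(-28) = -27.
Nonzero ⇒ not coplanar.

No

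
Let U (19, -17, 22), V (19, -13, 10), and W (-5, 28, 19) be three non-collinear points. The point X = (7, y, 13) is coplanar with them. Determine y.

A normal to the plane is n = UV × UW = (528, 288, 96).
X lies in the plane iff n · UX = 0.
This gives (288)y + (-2304) = 0, so y = 8.

8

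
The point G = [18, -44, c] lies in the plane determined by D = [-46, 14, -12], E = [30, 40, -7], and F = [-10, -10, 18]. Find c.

Coplanarity requires DE · (DF × DG) = 0.
DE = (76, 26, 5), DF = (36, -24, 30); the triple product is linear in c with coefficient -2760 and constant term 146280.
Setting it to zero: c = 53.

53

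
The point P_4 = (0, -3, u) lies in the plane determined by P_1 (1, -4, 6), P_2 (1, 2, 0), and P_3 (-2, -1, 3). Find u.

5

The plane through P_1, P_2, P_3 has equation 18y + 18z = 36.
Substituting P_4: (18)u + (-54) = 36, so u = 5.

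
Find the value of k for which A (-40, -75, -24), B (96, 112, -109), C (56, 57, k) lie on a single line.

-84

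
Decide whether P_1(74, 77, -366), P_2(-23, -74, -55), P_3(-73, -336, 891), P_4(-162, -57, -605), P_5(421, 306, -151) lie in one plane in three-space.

Yes

The plane through P_1, P_2, P_3 has normal n = P_1P_2 × P_1P_3 = (-61364, 76212, 17864) and equation n·P = -5210836.
Checking the remaining points: n·P_4 = -5210836, n·P_5 = -5210836.
All equal -5210836, so all 5 points lie in one plane.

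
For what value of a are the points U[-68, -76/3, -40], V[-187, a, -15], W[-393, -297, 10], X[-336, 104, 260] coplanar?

-347/3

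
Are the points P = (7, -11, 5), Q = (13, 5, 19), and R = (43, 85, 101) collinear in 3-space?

No

PQ = (6, 16, 14), PR = (36, 96, 96).
PQ × PR = (192, -72, 0).
The cross product is nonzero, so the points do not lie on one line.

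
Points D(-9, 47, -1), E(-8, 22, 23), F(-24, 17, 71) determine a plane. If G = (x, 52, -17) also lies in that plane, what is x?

-5

The plane through D, E, F has equation −1080x − 432y − 405z = -10179.
Substituting G: (-1080)x + (-15579) = -10179, so x = -5.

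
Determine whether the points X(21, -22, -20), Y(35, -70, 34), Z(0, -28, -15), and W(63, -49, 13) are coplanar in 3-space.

Yes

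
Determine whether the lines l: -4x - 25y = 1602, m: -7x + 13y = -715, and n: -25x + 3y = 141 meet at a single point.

No

Intersecting l and m: solving the 2×2 system gives (x, y) = (-13, -62).
Substitute into n: (-25)(-13) + (3)(-62) = 139.
But n requires 141 ≠ 139, so the three lines have no common point.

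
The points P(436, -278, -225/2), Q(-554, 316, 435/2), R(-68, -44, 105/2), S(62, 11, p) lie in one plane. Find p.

15

The points are coplanar iff PQ · (PR × PS) = 0.
Expanding, this is linear in p: (67716)p + (-1015740) = 0.
So p = 15.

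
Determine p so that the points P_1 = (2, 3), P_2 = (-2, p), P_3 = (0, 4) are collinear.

Collinearity: (P_2 − P_1) must be parallel to (P_3 − P_1) = (-2, 1).
Cross-multiplying the components: (p − 3)·(-2) = (-4)·(1).
Solving gives p = 5.

5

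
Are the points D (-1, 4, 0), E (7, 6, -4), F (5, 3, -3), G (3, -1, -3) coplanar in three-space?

With D as base: DE = (8, 2, -4), DF = (6, -1, -3), DG = (4, -5, -3).
DF × DG = (-12, 6, -26).
DE · (DF × DG) = 20.
Since 20 ≠ 0, the four points are not coplanar.

No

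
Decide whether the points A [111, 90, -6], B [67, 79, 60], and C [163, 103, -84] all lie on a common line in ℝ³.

AB = (-44, -11, 66), AC = (52, 13, -78).
AB × AC = (0, 0, 0).
The cross product vanishes, so the three points are collinear.

Yes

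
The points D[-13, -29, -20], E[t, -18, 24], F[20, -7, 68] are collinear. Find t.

7/2

Collinearity requires DE × DF = 0; each component is linear in t.
The y-component gives (-88)t + (308) = 0, so t = 7/2.
The remaining components then also vanish.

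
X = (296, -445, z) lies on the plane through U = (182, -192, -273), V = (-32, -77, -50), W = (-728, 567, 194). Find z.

-50

A normal to the plane is n = UV × UW = (-115552, -102992, -57776).
X lies in the plane iff n · UX = 0.
This gives (-57776)z + (-2888800) = 0, so z = -50.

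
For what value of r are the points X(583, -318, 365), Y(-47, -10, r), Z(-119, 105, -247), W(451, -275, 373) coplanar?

Normal to plane XZW: n = (29700, 86400, 25650); plane equation n·P = -797850.
Requiring n·Y = -797850: (25650)r + (-2259900) = -797850.
So r = 57.

57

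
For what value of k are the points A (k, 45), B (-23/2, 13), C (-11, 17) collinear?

-15/2

The three points are collinear iff det[AB; AC] = 0.
This determinant is linear in k: (-4)k + (-30) = 0, so k = -15/2.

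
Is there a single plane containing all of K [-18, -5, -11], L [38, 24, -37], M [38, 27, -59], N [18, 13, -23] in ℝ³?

A normal to the plane through K, L, M is n = KL × KM = (-560, 1232, 168).
The plane has equation n·P = 2072. For N: n·N = 2072.
Equal, so N lies in the plane and all four are coplanar.

Yes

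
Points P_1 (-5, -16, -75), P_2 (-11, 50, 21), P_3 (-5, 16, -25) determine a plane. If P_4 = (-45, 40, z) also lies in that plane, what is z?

-35

Coplanarity requires P_1P_2 · (P_1P_3 × P_1P_4) = 0.
P_1P_2 = (-6, 66, 96), P_1P_3 = (0, 32, 50); the triple product is linear in z with coefficient -192 and constant term -6720.
Setting it to zero: z = -35.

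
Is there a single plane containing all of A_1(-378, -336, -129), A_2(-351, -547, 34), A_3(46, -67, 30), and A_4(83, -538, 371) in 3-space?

No

With A_1 as base: A_1A_2 = (27, -211, 163), A_1A_3 = (424, 269, 159), A_1A_4 = (461, -202, 500).
A_1A_3 × A_1A_4 = (166618, -138701, -209657).
A_1A_2 · (A_1A_3 × A_1A_4) = -409494.
Since -409494 ≠ 0, the four points are not coplanar.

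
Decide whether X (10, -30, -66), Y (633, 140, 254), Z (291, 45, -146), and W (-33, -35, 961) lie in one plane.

A normal to the plane through X, Y, Z is n = XY × XZ = (-37600, 139760, -1045).
The plane has equation n·P = -4499830. For W: n·W = -4655045.
-4655045 ≠ -4499830, so W is off the plane.

No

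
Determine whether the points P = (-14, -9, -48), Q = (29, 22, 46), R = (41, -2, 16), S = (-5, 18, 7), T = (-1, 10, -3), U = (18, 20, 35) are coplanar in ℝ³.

The plane through P, Q, R has normal n = PQ × PR = (1326, 2418, -1404) and equation n·X = 27066.
Checking the remaining points: n·S = 27066, n·T = 27066, n·U = 23088.
Since n·U = 23088 ≠ 27066, U is off the plane and the points are not all coplanar.

No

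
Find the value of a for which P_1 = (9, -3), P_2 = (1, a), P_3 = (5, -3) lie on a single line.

-3

The three points are collinear iff det[P_1P_2; P_1P_3] = 0.
This determinant is linear in a: (4)a + (12) = 0, so a = -3.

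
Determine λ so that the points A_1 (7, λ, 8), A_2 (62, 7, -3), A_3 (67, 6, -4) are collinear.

18

Collinearity requires A_1A_2 × A_1A_3 = 0; each component is linear in λ.
The x-component gives (1)λ + (-18) = 0, so λ = 18.
The remaining components then also vanish.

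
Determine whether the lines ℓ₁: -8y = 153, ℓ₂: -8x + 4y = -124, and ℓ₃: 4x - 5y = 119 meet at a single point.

Lines aᵢx + bᵢy = cᵢ with pairwise distinct directions are concurrent exactly when det[aᵢ bᵢ cᵢ] = 0.
Here the determinant is 24.
Nonzero, so no common point exists.

No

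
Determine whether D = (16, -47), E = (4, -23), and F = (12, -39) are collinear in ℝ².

Yes

DE = (-12, 24), DF = (-4, 8).
Twice the signed area of △DEF is (-12)(8) − (24)(-4) = 0.
The triangle is degenerate (zero area), so the points are collinear.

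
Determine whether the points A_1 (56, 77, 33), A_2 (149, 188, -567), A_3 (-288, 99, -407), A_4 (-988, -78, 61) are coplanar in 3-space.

Yes

The four points are coplanar iff the 3×3 determinant with rows A_1A_2, A_1A_3, A_1A_4 is zero.
Rows: (93, 111, -600), (-344, 22, -440), (-1044, -155, 28).
Expanding along the first row: (93)(-67584) − (111)(-468992) + (-600)(76288) = 0.
Zero determinant ⇒ coplanar.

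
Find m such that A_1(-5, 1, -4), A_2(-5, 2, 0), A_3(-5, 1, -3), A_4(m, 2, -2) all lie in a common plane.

Normal to plane A_1A_2A_3: n = (1, 0, 0); plane equation n·P = -5.
Requiring n·A_4 = -5: (1)m + (0) = -5.
So m = -5.

-5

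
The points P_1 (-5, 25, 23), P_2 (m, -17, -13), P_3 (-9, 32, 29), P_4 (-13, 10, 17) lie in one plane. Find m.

Coplanarity ⇔ det[P_1P_2; P_1P_3; P_1P_4] = 0.
Expanding, this is linear in m: (48)m + (-912) = 0.
So m = 19.

19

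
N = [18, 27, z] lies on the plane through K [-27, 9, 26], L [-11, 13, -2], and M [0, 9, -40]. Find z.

A normal to the plane is n = KL × KM = (-264, 300, -108).
N lies in the plane iff n · KN = 0.
This gives (-108)z + (-3672) = 0, so z = -34.

-34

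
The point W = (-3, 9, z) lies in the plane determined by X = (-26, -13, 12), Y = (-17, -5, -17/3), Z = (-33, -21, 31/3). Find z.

-59/3

Coplanarity requires XY · (XZ × XW) = 0.
XY = (9, 8, -53/3), XZ = (-7, -8, -5/3); the triple product is linear in z with coefficient -16 and constant term -944/3.
Setting it to zero: z = -59/3.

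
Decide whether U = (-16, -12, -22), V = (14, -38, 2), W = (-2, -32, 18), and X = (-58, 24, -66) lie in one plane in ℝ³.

With U as base: UV = (30, -26, 24), UW = (14, -20, 40), UX = (-42, 36, -44).
UW × UX = (-560, -1064, -336).
UV · (UW × UX) = 2800.
Since 2800 ≠ 0, the four points are not coplanar.

No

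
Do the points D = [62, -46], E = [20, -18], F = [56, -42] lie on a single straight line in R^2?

Yes

DE = (-42, 28), DF = (-6, 4).
Checking proportionality: DF = 1/7·DE, so the vectors are parallel and the points are collinear.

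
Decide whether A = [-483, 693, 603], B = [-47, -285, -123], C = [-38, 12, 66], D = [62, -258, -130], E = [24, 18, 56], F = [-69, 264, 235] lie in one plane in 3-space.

The plane through A, B, C has normal n = AB × AC = (30780, -88938, 138294) and equation n·P = 6890508.
Checking the remaining points: n·D = 6876144, n·E = 6882300, n·F = 6895638.
Since n·D = 6876144 ≠ 6890508, D is off the plane and the points are not all coplanar.

No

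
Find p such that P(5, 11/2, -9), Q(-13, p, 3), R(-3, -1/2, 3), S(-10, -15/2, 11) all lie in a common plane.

-37/2

The points are coplanar iff PQ · (PR × PS) = 0.
Expanding, this is linear in p: (-20)p + (-370) = 0.
So p = -37/2.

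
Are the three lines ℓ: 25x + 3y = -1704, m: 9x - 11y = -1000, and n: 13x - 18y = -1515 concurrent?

No

Lines aᵢx + bᵢy = cᵢ with pairwise distinct directions are concurrent exactly when det[aᵢ bᵢ cᵢ] = 0.
Here the determinant is 906.
Nonzero, so no common point exists.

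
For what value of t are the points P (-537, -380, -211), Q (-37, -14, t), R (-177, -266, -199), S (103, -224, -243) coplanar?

The points are coplanar iff PQ · (PR × PS) = 0.
Expanding, this is linear in t: (-16800)t + (722400) = 0.
So t = 43.

43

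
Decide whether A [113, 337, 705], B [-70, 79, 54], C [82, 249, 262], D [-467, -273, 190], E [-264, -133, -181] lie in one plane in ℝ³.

The plane through A, B, C has normal n = AB × AC = (57006, -60888, 8106) and equation n·P = -8362848.
Checking the remaining points: n·D = -8459238, n·E = -8418666.
Since n·D = -8459238 ≠ -8362848, D is off the plane and the points are not all coplanar.

No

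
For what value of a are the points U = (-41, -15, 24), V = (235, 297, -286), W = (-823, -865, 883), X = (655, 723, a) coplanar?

-730

Normal to plane UVW: n = (4508, 5336, 9384); plane equation n·P = -39652.
Requiring n·X = -39652: (9384)a + (6810668) = -39652.
So a = -730.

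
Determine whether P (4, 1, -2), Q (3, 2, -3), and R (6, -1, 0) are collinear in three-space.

PQ = (-1, 1, -1), PR = (2, -2, 2).
PQ × PR = (0, 0, 0).
The cross product vanishes, so the three points are collinear.

Yes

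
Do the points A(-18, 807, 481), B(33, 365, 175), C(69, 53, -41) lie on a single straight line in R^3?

Yes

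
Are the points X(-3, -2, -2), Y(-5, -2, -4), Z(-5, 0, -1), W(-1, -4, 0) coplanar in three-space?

No

The four points are coplanar iff the 3×3 determinant with rows XY, XZ, XW is zero.
Rows: (-2, 0, -2), (-2, 2, 1), (2, -2, 2).
Expanding along the first row: (-2)(6) − (0)(-6) + (-2)(0) = -12.
Nonzero ⇒ not coplanar.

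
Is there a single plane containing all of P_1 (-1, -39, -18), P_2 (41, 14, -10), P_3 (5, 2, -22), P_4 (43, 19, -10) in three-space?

With P_1 as base: P_1P_2 = (42, 53, 8), P_1P_3 = (6, 41, -4), P_1P_4 = (44, 58, 8).
P_1P_3 × P_1P_4 = (560, -224, -1456).
P_1P_2 · (P_1P_3 × P_1P_4) = 0.
The scalar triple product vanishes, so the four points are coplanar.

Yes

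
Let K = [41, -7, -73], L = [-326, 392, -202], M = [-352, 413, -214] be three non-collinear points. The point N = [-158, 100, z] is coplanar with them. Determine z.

A normal to the plane is n = KL × KM = (-2079, -1050, 2667).
N lies in the plane iff n · KN = 0.
This gives (2667)z + (496062) = 0, so z = -186.

-186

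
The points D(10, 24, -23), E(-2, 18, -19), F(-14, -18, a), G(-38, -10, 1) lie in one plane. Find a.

Normal to plane DEG: n = (-8, 96, 120); plane equation n·P = -536.
Requiring n·F = -536: (120)a + (-1616) = -536.
So a = 9.

9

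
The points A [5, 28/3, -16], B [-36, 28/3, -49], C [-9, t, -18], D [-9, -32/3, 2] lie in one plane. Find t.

Normal to plane ABD: n = (-660, 1200, 820); plane equation n·P = -5220.
Requiring n·C = -5220: (1200)t + (-8820) = -5220.
So t = 3.

3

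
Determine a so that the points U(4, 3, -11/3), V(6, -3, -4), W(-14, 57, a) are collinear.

Direction UV = (2, -6, -1/3). From the x-coordinate of W, the parameter along the line is τ = (-14 − 4)/2 = -9.
Then a = (-11/3) + (-9)·(-1/3) = -2/3.

-2/3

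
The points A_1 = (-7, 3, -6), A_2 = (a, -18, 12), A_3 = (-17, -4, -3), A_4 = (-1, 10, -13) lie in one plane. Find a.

-28

The points are coplanar iff A_1A_2 · (A_1A_3 × A_1A_4) = 0.
Expanding, this is linear in a: (28)a + (784) = 0.
So a = -28.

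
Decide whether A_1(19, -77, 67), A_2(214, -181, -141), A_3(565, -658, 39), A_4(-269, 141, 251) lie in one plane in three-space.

A normal to the plane through A_1, A_2, A_3 is n = A_1A_2 × A_1A_3 = (-117936, -108108, -56511).
The plane has equation n·P = 2297295. For A_4: n·A_4 = 2297295.
Equal, so A_4 lies in the plane and all four are coplanar.

Yes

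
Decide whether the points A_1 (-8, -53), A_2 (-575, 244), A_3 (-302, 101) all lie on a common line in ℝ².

A_1A_2 = (-567, 297), A_1A_3 = (-294, 154).
det[A_1A_2; A_1A_3] = (-567)(154) − (297)(-294) = 0.
The determinant is zero, so the points are collinear.

Yes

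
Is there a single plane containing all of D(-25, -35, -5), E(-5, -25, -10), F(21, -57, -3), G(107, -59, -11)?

Yes

With D as base: DE = (20, 10, -5), DF = (46, -22, 2), DG = (132, -24, -6).
DF × DG = (180, 540, 1800).
DE · (DF × DG) = 0.
The scalar triple product vanishes, so the four points are coplanar.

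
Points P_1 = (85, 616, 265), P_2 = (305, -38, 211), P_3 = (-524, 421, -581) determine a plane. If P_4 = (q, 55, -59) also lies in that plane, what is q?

The plane through P_1, P_2, P_3 has equation 542754x + 219006y − 441186z = 64127496.
Substituting P_4: (542754)q + (38075304) = 64127496, so q = 48.

48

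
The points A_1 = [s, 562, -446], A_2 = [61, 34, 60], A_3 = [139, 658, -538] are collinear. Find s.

127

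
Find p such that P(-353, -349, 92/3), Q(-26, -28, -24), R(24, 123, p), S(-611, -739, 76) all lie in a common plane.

Coplanarity ⇔ det[PQ; PR; PS] = 0.
Expanding, this is linear in p: (44712)p + (1520208) = 0.
So p = -34.

-34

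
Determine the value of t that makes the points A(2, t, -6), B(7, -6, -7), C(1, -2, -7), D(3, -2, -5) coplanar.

-2

The points are coplanar iff AB · (AC × AD) = 0.
Expanding, this is linear in t: (-12)t + (-24) = 0.
So t = -2.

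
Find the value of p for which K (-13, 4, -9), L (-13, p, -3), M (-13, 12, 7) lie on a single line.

7

Collinearity requires KL × KM = 0; each component is linear in p.
The x-component gives (16)p + (-112) = 0, so p = 7.
The remaining components then also vanish.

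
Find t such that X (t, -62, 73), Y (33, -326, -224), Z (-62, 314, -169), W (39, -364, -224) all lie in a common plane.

24

The points are coplanar iff XY · (XZ × XW) = 0.
Expanding, this is linear in t: (-2090)t + (50160) = 0.
So t = 24.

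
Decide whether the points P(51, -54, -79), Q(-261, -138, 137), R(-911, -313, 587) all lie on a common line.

Yes

PQ = (-312, -84, 216), PR = (-962, -259, 666).
Each component of PR is 37/12 times the corresponding component of PQ, so PR = 37/12·PQ and the points are collinear.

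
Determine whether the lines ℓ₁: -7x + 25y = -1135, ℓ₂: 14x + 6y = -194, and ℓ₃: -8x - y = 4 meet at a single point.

Yes

Intersecting ℓ₁ and ℓ₂: solving the 2×2 system gives (x, y) = (5, -44).
Substitute into ℓ₃: (-8)(5) + (-1)(-44) = 4.
This equals 4, so (5, -44) lies on all three lines and they are concurrent.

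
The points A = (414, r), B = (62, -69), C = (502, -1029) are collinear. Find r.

Collinearity: (A − B) must be parallel to (C − B) = (440, -960).
Cross-multiplying the components: (r − (-69))·(440) = (352)·(-960).
Solving gives r = -837.

-837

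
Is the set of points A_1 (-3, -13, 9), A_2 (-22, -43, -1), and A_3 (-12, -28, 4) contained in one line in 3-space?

No

A_1A_2 = (-19, -30, -10), A_1A_3 = (-9, -15, -5).
A_1A_2 × A_1A_3 = (0, -5, 15).
The cross product is nonzero, so the points do not lie on one line.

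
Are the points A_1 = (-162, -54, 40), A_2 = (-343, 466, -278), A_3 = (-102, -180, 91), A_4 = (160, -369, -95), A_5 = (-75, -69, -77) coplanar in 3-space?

The plane through A_1, A_2, A_3 has normal n = A_1A_2 × A_1A_3 = (-13548, -9849, -8394) and equation n·P = 2390862.
Checking the remaining points: n·A_4 = 2264031, n·A_5 = 2342019.
Since n·A_4 = 2264031 ≠ 2390862, A_4 is off the plane and the points are not all coplanar.

No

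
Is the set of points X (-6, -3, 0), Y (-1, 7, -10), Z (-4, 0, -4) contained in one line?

XY = (5, 10, -10), XZ = (2, 3, -4).
XY × XZ = (-10, 0, -5).
The cross product is nonzero, so the points do not lie on one line.

No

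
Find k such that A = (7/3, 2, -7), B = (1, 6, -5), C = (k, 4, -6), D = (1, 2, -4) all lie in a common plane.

5/3

Normal to plane ABD: n = (12, 4/3, 16/3); plane equation n·P = -20/3.
Requiring n·C = -20/3: (12)k + (-80/3) = -20/3.
So k = 5/3.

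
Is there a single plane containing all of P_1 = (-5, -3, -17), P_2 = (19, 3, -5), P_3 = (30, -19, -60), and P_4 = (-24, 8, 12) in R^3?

With P_1 as base: P_1P_2 = (24, 6, 12), P_1P_3 = (35, -16, -43), P_1P_4 = (-19, 11, 29).
P_1P_3 × P_1P_4 = (9, -198, 81).
P_1P_2 · (P_1P_3 × P_1P_4) = 0.
The scalar triple product vanishes, so the four points are coplanar.

Yes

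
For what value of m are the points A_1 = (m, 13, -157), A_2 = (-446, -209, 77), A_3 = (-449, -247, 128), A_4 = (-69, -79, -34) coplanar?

-59

The points are coplanar iff A_1A_2 · (A_1A_3 × A_1A_4) = 0.
Expanding, this is linear in m: (2412)m + (142308) = 0.
So m = -59.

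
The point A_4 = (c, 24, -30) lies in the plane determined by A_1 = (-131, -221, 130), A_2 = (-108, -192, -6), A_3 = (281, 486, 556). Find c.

The plane through A_1, A_2, A_3 has equation 108506x − 65830y + 4313z = 894834.
Substituting A_4: (108506)c + (-1709310) = 894834, so c = 24.

24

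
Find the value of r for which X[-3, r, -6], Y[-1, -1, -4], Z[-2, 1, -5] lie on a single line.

3

Collinearity requires XY × XZ = 0; each component is linear in r.
The x-component gives (1)r + (-3) = 0, so r = 3.
The remaining components then also vanish.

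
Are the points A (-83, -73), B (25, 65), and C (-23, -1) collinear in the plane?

No

AB = (108, 138), AC = (60, 72).
Twice the signed area of △ABC is (108)(72) − (138)(60) = -504.
The area is nonzero, so the three points are not collinear.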